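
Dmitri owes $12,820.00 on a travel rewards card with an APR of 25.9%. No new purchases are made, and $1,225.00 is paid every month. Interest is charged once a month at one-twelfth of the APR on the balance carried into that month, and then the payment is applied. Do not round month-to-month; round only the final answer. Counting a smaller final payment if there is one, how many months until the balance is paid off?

Monthly rate r = 25.9%/12 = 2.15833% = 0.0215833.
Recurrence: B ← B·(1+r) − $1,225.00.
Month 1: interest $276.70; balance after payment $11,871.70.
Month 2: interest $256.23; balance after payment $10,902.93.
Closed form: n = −ln(1 − rB₀/P)/ln(1+r) = −ln(0.77412)/ln(1.02158) ≈ 11.990, so the balance reaches zero during payment 12.

12 payments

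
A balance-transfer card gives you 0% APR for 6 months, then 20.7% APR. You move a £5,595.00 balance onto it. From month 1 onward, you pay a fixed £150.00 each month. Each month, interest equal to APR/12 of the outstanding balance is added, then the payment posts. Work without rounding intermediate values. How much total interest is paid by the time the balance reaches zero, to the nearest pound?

Promo months 1–6 at r₀ = 0%/12 = 0; months 7+ at r₁ = 20.7%/12 = 0.01725.
After month 6 (no interest yet): B = £5,595.00 − 6·£150.00 = £4,695.00.
Then at r₁ with £150.00/mo: n₂ = −ln(1 − r₁·B/P)/ln(1+r₁) ≈ 45.39 → 46 more payments.
Total paid = 51·£150.00 + £59.37 = £7,709.37; interest = £7,709.37 − £5,595.00 = £2,114.37.

£2,114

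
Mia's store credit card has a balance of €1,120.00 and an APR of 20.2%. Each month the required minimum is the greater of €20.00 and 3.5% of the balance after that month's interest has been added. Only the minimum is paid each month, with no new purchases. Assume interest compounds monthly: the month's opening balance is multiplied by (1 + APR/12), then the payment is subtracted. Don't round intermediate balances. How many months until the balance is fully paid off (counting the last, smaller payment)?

75 months

Monthly rate r = 20.2%/12 = 1.68333% = 0.0168333.
While 3.5% of the post-interest balance exceeds €20.00, each month B ← (B·(1+r))·(1 − 0.035), i.e. B shrinks by the factor (1+r)·0.965 = 0.98124.
This holds for months 1–37. Entering month 38 the balance is €555.87; 3.5% of the post-interest balance is now below €20.00, so the flat €20.00 minimum applies from here.
From month 38 a fixed €20.00 at rate r clears €555.87 in 38 more payments. Total: 37 + 38 = 75 months.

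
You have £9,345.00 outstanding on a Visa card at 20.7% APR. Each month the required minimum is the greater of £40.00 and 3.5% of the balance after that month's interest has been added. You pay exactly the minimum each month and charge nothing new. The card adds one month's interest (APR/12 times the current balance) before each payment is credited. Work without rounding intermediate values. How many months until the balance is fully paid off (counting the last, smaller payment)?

154 months

Monthly rate r = 20.7%/12 = 1.725% = 0.01725.
While 3.5% of the post-interest balance exceeds £40.00, each month B ← (B·(1+r))·(1 − 0.035), i.e. B shrinks by the factor (1+r)·0.965 = 0.98165.
This holds for months 1–115. Entering month 116 the balance is £1,110.21; 3.5% of the post-interest balance is now below £40.00, so the flat £40.00 minimum applies from here.
From month 116 a fixed £40.00 at rate r clears £1,110.21 in 39 more payments. Total: 115 + 39 = 154 months.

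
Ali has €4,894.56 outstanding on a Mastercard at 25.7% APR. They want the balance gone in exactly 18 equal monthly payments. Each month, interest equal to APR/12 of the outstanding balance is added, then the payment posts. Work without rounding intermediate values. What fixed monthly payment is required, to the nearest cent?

Monthly rate r = 25.7%/12 = 2.14167% = 0.0214167.
Level-payment amortization: P = B₀·r / (1 − (1+r)^(−n)) = 4894.56·0.0214167 / (1 − 1.02142^(−18)).
Denominator 1 − (1+r)^(−18) = 0.317115777.
P = 104.825 / 0.317115777 ≈ 330.56.

€330.56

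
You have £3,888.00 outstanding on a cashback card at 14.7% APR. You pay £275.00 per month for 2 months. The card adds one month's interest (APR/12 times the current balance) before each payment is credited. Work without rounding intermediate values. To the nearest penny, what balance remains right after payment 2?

£3,430.47

Monthly rate r = 14.7%/12 = 1.225% = 0.01225.
Each month: B ← B·(1+r) − £275.00.
Month 1: interest £47.63; balance after payment £3,660.63.
Month 2: interest £44.84; balance after payment £3,430.47.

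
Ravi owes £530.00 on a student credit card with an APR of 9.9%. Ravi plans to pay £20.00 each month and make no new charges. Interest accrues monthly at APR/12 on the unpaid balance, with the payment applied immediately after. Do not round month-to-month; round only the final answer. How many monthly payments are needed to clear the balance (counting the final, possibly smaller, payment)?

31 months

Monthly rate r = 9.9%/12 = 0.825% = 0.00825.
Recurrence: B ← B·(1+r) − £20.00.
Month 1: interest £4.37; balance after payment £514.37.
Month 2: interest £4.24; balance after payment £498.62.
Closed form: n = −ln(1 − rB₀/P)/ln(1+r) = −ln(0.78137)/ln(1.00825) ≈ 30.026, so the balance reaches zero during payment 31.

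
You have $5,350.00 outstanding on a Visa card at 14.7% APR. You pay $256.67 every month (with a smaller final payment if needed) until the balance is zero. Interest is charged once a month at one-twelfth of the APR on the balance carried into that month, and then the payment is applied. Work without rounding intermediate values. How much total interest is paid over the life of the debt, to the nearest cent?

Monthly rate r = 14.7%/12 = 1.225% = 0.01225.
Payoff takes n = ⌈−ln(1 − rB₀/P)/ln(1+r)⌉ = ⌈24.214⌉ = 25 payments; the last is $55.29.
Total paid = 24·$256.67 + $55.29 = $6,215.37.
Total interest = total paid − principal = $6,215.37 − $5,350.00 = $865.37.

$865.37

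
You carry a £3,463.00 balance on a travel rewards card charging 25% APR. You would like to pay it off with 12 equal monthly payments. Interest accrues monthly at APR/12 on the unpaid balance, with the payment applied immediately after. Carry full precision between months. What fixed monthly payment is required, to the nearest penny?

Monthly rate r = 25%/12 = 2.08333% = 0.0208333.
Level-payment amortization: P = B₀·r / (1 − (1+r)^(−n)) = 3463.00·0.0208333 / (1 − 1.02083^(−12)).
Denominator 1 − (1+r)^(−12) = 0.219196254.
P = 72.1458 / 0.219196254 ≈ 329.14.

£329.14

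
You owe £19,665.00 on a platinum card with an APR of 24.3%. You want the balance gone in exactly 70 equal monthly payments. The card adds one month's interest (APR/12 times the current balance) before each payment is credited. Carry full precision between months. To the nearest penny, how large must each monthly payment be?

Monthly rate r = 24.3%/12 = 2.025% = 0.02025.
Level-payment amortization: P = B₀·r / (1 − (1+r)^(−n)) = 19665.00·0.02025 / (1 − 1.02025^(−70)).
Denominator 1 − (1+r)^(−70) = 0.754224969.
P = 398.216 / 0.754224969 ≈ 527.98.

£527.98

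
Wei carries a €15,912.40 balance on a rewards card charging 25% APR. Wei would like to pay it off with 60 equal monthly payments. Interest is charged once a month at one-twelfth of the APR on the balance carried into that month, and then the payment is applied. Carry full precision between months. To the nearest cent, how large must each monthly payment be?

€467.05

Monthly rate r = 25%/12 = 2.08333% = 0.0208333.
Level-payment amortization: P = B₀·r / (1 − (1+r)^(−n)) = 15912.40·0.0208333 / (1 − 1.02083^(−60)).
Denominator 1 − (1+r)^(−60) = 0.70979196.
P = 331.508 / 0.70979196 ≈ 467.05.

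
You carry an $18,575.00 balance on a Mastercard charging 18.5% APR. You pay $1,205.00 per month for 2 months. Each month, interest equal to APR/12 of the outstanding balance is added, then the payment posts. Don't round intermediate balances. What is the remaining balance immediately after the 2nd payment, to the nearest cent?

$16,723.57

Monthly rate r = 18.5%/12 = 1.54167% = 0.0154167.
Each month: B ← B·(1+r) − $1,205.00.
Month 1: interest $286.36; balance after payment $17,656.36.
Month 2: interest $272.20; balance after payment $16,723.57.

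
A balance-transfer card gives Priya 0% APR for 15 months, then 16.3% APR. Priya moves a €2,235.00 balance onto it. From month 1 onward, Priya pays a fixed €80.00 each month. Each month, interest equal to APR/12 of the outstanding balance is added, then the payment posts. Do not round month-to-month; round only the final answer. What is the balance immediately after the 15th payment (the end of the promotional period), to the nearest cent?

Promo months 1–15 at r₀ = 0%/12 = 0; months 16+ at r₁ = 16.3%/12 = 0.0135833.
After month 15 (no interest yet): B = €2,235.00 − 15·€80.00 = €1,035.00.

€1,035.00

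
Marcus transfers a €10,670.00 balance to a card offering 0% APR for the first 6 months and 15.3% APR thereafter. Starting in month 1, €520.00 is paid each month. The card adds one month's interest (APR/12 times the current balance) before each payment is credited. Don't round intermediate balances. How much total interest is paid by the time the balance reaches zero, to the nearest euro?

Promo months 1–6 at r₀ = 0%/12 = 0; months 7+ at r₁ = 15.3%/12 = 0.01275.
After month 6 (no interest yet): B = €10,670.00 − 6·€520.00 = €7,550.00.
Then at r₁ with €520.00/mo: n₂ = −ln(1 − r₁·B/P)/ln(1+r₁) ≈ 16.16 → 17 more payments.
Total paid = 22·€520.00 + €82.70 = €11,522.70; interest = €11,522.70 − €10,670.00 = €852.70.

€853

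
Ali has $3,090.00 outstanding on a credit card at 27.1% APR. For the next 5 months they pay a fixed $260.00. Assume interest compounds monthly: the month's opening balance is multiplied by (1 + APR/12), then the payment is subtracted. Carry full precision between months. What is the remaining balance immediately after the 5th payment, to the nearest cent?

$2,094.97

Monthly rate r = 27.1%/12 = 2.25833% = 0.0225833.
Each month: B ← B·(1+r) − $260.00.
Month 1: interest $69.78; balance after payment $2,899.78.
Month 2: interest $65.49; balance after payment $2,705.27.
Month 3: interest $61.09; balance after payment $2,506.36.
Month 4: interest $56.60; balance after payment $2,302.97.
Month 5: interest $52.01; balance after payment $2,094.97.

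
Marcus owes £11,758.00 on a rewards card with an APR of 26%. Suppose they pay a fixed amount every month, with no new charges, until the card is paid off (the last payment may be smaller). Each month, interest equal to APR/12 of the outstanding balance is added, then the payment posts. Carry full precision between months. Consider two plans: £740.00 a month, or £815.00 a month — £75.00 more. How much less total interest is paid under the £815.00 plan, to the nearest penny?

Monthly rate r = 26%/12 = 2.16667% = 0.0216667.
At £740.00/mo: n = ⌈−ln(1 − rB₀/P)/ln(1+r)⌉ = 20 payments (last £510.20); total interest = total paid − £11,758.00 = £2,812.20.
At £815.00/mo: 18 payments (last £398.26); total interest £2,495.26.
Interest saved = £2,812.20 − £2,495.26 = £316.94.

£316.94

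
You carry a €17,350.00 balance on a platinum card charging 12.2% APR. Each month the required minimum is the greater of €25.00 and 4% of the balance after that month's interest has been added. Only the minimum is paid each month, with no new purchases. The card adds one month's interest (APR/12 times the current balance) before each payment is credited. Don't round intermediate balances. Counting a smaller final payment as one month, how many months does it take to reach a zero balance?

138 months

Monthly rate r = 12.2%/12 = 1.01667% = 0.0101667.
While 4% of the post-interest balance exceeds €25.00, each month B ← (B·(1+r))·(1 − 0.04), i.e. B shrinks by the factor (1+r)·0.96 = 0.96976.
This holds for months 1–109. Entering month 110 the balance is €610.53; 4% of the post-interest balance is now below €25.00, so the flat €25.00 minimum applies from here.
From month 110 a fixed €25.00 at rate r clears €610.53 in 29 more payments. Total: 109 + 29 = 138 months.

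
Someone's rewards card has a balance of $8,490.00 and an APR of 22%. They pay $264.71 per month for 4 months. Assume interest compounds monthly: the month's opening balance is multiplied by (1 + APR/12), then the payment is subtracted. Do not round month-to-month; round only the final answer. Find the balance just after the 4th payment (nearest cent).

$8,041.62

Monthly rate r = 22%/12 = 1.83333% = 0.0183333.
Each month: B ← B·(1+r) − $264.71.
Month 1: interest $155.65; balance after payment $8,380.94.
Month 2: interest $153.65; balance after payment $8,269.88.
Month 3: interest $151.61; balance after payment $8,156.79.
Month 4: interest $149.54; balance after payment $8,041.62.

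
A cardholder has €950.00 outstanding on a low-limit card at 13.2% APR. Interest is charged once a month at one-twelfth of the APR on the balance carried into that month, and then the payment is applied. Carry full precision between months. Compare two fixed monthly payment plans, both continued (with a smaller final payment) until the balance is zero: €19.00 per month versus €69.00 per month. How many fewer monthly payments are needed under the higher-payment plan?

57 fewer payments

Monthly rate r = 13.2%/12 = 1.1% = 0.011.
At €19.00/mo: n = ⌈−ln(1 − rB₀/P)/ln(1+r)⌉ = 73 payments (last €18.81); total interest = total paid − €950.00 = €436.81.
At €69.00/mo: 16 payments (last €0.80); total interest €85.80.
Payments saved = 73 − 16 = 57.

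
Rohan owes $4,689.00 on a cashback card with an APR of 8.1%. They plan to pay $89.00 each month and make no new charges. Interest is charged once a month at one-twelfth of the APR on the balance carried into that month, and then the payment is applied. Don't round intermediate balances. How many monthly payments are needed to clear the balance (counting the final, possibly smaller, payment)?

66 payments

Monthly rate r = 8.1%/12 = 0.675% = 0.00675.
Recurrence: B ← B·(1+r) − $89.00.
Month 1: interest $31.65; balance after payment $4,631.65.
Month 2: interest $31.26; balance after payment $4,573.91.
Closed form: n = −ln(1 − rB₀/P)/ln(1+r) = −ln(0.64437)/ln(1.00675) ≈ 65.327, so the balance reaches zero during payment 66.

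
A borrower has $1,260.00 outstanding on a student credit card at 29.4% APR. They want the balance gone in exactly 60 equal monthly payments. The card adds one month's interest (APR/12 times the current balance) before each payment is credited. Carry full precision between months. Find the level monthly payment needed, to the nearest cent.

$40.30

Monthly rate r = 29.4%/12 = 2.45% = 0.0245.
Level-payment amortization: P = B₀·r / (1 − (1+r)^(−n)) = 1260.00·0.0245 / (1 − 1.0245^(−60)).
Denominator 1 − (1+r)^(−60) = 0.765964232.
P = 30.87 / 0.765964232 ≈ 40.30.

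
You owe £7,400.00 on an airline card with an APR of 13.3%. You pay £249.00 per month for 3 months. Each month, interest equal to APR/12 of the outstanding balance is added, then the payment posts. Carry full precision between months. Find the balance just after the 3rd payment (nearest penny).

Monthly rate r = 13.3%/12 = 1.10833% = 0.0110833.
Each month: B ← B·(1+r) − £249.00.
Month 1: interest £82.02; balance after payment £7,233.02.
Month 2: interest £80.17; balance after payment £7,064.18.
Month 3: interest £78.29; balance after payment £6,893.48.

£6,893.48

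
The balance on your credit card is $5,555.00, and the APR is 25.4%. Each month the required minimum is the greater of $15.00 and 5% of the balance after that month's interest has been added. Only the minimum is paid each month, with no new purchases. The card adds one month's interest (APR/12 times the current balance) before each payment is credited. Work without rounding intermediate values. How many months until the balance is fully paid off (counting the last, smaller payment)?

Monthly rate r = 25.4%/12 = 2.11667% = 0.0211667.
While 5% of the post-interest balance exceeds $15.00, each month B ← (B·(1+r))·(1 − 0.05), i.e. B shrinks by the factor (1+r)·0.95 = 0.97011.
This holds for months 1–97. Entering month 98 the balance is $292.58; 5% of the post-interest balance is now below $15.00, so the flat $15.00 minimum applies from here.
From month 98 a fixed $15.00 at rate r clears $292.58 in 26 more payments. Total: 97 + 26 = 123 months.

123 months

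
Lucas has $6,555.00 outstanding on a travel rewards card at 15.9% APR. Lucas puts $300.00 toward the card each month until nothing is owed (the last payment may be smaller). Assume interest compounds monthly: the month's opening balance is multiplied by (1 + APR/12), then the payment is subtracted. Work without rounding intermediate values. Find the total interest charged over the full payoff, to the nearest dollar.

$1,235

Monthly rate r = 15.9%/12 = 1.325% = 0.01325.
Payoff takes n = ⌈−ln(1 − rB₀/P)/ln(1+r)⌉ = ⌈25.967⌉ = 26 payments; the last is $290.18.
Total paid = 25·$300.00 + $290.18 = $7,790.18.
Total interest = total paid − principal = $7,790.18 − $6,555.00 = $1,235.18.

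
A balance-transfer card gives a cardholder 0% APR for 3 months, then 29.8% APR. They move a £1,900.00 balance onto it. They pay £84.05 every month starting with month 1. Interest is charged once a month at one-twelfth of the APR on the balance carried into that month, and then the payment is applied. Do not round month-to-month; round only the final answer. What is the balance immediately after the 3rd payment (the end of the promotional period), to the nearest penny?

Promo months 1–3 at r₀ = 0%/12 = 0; months 4+ at r₁ = 29.8%/12 = 0.0248333.
After month 3 (no interest yet): B = £1,900.00 − 3·£84.05 = £1,647.85.

£1,647.85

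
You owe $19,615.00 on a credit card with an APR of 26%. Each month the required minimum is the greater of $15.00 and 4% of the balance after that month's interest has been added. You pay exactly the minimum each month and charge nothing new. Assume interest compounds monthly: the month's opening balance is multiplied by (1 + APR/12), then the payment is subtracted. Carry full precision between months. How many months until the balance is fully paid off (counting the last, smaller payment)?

Monthly rate r = 26%/12 = 2.16667% = 0.0216667.
While 4% of the post-interest balance exceeds $15.00, each month B ← (B·(1+r))·(1 − 0.04), i.e. B shrinks by the factor (1+r)·0.96 = 0.9808.
This holds for months 1–206. Entering month 207 the balance is $361.55; 4% of the post-interest balance is now below $15.00, so the flat $15.00 minimum applies from here.
From month 207 a fixed $15.00 at rate r clears $361.55 in 35 more payments. Total: 206 + 35 = 241 months.

241 months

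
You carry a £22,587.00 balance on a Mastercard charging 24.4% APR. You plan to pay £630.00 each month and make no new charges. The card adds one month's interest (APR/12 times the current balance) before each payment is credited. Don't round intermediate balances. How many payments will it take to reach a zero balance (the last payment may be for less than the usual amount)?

65 months

Monthly rate r = 24.4%/12 = 2.03333% = 0.0203333.
Recurrence: B ← B·(1+r) − £630.00.
Month 1: interest £459.27; balance after payment £22,416.27.
Month 2: interest £455.80; balance after payment £22,242.07.
Closed form: n = −ln(1 − rB₀/P)/ln(1+r) = −ln(0.271)/ln(1.02033) ≈ 64.862, so the balance reaches zero during payment 65.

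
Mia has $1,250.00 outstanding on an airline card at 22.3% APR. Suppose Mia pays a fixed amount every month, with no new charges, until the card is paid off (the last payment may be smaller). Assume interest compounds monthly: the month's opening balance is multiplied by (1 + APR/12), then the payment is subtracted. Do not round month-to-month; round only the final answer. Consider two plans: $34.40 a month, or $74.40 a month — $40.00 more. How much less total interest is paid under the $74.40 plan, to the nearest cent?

$588.84

Monthly rate r = 22.3%/12 = 1.85833% = 0.0185833.
At $34.40/mo: n = ⌈−ln(1 − rB₀/P)/ln(1+r)⌉ = 62 payments (last $2.96); total interest = total paid − $1,250.00 = $851.36.
At $74.40/mo: 21 payments (last $24.52); total interest $262.52.
Interest saved = $851.36 − $262.52 = $588.84.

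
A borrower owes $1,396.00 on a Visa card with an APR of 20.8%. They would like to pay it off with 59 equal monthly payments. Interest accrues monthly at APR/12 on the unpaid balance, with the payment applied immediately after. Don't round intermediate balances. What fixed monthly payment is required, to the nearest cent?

$37.97

Monthly rate r = 20.8%/12 = 1.73333% = 0.0173333.
Level-payment amortization: P = B₀·r / (1 − (1+r)^(−n)) = 1396.00·0.0173333 / (1 − 1.01733^(−59)).
Denominator 1 − (1+r)^(−59) = 0.637200399.
P = 24.1973 / 0.637200399 ≈ 37.97.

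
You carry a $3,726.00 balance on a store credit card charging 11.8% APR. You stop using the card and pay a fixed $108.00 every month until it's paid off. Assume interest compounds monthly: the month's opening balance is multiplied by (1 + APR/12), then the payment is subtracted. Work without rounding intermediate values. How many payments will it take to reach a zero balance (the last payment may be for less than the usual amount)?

43 payments

Monthly rate r = 11.8%/12 = 0.983333% = 0.00983333.
Recurrence: B ← B·(1+r) − $108.00.
Month 1: interest $36.64; balance after payment $3,654.64.
Month 2: interest $35.94; balance after payment $3,582.58.
Closed form: n = −ln(1 − rB₀/P)/ln(1+r) = −ln(0.66075)/ln(1.00983) ≈ 42.347, so the balance reaches zero during payment 43.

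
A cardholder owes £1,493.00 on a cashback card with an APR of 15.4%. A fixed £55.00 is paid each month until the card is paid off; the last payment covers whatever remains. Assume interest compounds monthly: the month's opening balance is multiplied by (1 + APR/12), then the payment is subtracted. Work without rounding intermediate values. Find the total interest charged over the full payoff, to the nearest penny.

Monthly rate r = 15.4%/12 = 1.28333% = 0.0128333.
Payoff takes n = ⌈−ln(1 − rB₀/P)/ln(1+r)⌉ = ⌈33.586⌉ = 34 payments; the last is £32.29.
Total paid = 33·£55.00 + £32.29 = £1,847.29.
Total interest = total paid − principal = £1,847.29 − £1,493.00 = £354.29.

£354.29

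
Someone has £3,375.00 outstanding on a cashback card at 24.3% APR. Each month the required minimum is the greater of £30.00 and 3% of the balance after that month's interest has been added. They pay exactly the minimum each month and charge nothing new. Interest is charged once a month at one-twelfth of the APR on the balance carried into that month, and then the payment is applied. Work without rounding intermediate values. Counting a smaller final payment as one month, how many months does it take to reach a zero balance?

Monthly rate r = 24.3%/12 = 2.025% = 0.02025.
While 3% of the post-interest balance exceeds £30.00, each month B ← (B·(1+r))·(1 − 0.03), i.e. B shrinks by the factor (1+r)·0.97 = 0.98964.
This holds for months 1–119. Entering month 120 the balance is £977.68; 3% of the post-interest balance is now below £30.00, so the flat £30.00 minimum applies from here.
From month 120 a fixed £30.00 at rate r clears £977.68 in 54 more payments. Total: 119 + 54 = 173 months.

173 months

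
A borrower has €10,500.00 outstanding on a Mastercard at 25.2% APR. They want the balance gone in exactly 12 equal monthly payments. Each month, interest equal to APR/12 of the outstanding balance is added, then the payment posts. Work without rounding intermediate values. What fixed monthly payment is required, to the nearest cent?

Monthly rate r = 25.2%/12 = 2.1% = 0.021.
Level-payment amortization: P = B₀·r / (1 − (1+r)^(−n)) = 10500.00·0.021 / (1 − 1.021^(−12)).
Denominator 1 − (1+r)^(−12) = 0.22072437.
P = 220.5 / 0.22072437 ≈ 998.98.

€998.98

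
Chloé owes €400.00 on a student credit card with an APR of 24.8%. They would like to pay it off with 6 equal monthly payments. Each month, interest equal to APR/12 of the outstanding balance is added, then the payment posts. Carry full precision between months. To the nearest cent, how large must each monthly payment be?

Monthly rate r = 24.8%/12 = 2.06667% = 0.0206667.
Level-payment amortization: P = B₀·r / (1 − (1+r)^(−n)) = 400.00·0.0206667 / (1 − 1.02067^(−6)).
Denominator 1 − (1+r)^(−6) = 0.115502906.
P = 8.26667 / 0.115502906 ≈ 71.57.

€71.57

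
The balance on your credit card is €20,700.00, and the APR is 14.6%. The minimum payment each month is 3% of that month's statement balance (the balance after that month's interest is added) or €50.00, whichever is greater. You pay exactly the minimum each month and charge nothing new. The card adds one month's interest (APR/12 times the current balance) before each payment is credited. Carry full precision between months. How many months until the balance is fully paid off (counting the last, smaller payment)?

Monthly rate r = 14.6%/12 = 1.21667% = 0.0121667.
While 3% of the post-interest balance exceeds €50.00, each month B ← (B·(1+r))·(1 − 0.03), i.e. B shrinks by the factor (1+r)·0.97 = 0.9818.
This holds for months 1–138. Entering month 139 the balance is €1,641.53; 3% of the post-interest balance is now below €50.00, so the flat €50.00 minimum applies from here.
From month 139 a fixed €50.00 at rate r clears €1,641.53 in 43 more payments. Total: 138 + 43 = 181 months.

181 months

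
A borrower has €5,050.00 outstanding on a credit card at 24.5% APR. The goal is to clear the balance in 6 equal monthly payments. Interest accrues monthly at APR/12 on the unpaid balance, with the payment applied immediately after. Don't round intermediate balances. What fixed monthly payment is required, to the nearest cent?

Monthly rate r = 24.5%/12 = 2.04167% = 0.0204167.
Level-payment amortization: P = B₀·r / (1 − (1+r)^(−n)) = 5050.00·0.0204167 / (1 − 1.02042^(−6)).
Denominator 1 − (1+r)^(−6) = 0.11420191.
P = 103.104 / 0.11420191 ≈ 902.82.

€902.82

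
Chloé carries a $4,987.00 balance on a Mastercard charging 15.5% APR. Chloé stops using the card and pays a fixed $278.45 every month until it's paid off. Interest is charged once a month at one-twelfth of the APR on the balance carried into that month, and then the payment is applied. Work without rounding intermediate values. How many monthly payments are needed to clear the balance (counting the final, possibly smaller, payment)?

21 months

Monthly rate r = 15.5%/12 = 1.29167% = 0.0129167.
Recurrence: B ← B·(1+r) − $278.45.
Month 1: interest $64.42; balance after payment $4,772.97.
Month 2: interest $61.65; balance after payment $4,556.17.
Closed form: n = −ln(1 − rB₀/P)/ln(1+r) = −ln(0.76866)/ln(1.01292) ≈ 20.500, so the balance reaches zero during payment 21.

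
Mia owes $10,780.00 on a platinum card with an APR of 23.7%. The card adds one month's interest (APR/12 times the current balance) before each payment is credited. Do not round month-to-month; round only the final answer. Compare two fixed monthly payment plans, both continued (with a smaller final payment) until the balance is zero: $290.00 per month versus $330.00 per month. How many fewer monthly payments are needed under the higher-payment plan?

Monthly rate r = 23.7%/12 = 1.975% = 0.01975.
At $290.00/mo: n = ⌈−ln(1 − rB₀/P)/ln(1+r)⌉ = 68 payments (last $215.40); total interest = total paid − $10,780.00 = $8,865.40.
At $330.00/mo: 53 payments (last $322.64); total interest $6,702.64.
Payments saved = 68 − 53 = 15.

15 fewer payments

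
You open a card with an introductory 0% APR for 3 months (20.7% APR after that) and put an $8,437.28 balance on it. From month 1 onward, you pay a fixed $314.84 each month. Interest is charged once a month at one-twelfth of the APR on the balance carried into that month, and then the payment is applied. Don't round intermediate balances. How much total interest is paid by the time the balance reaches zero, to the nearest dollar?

$2,237

Promo months 1–3 at r₀ = 0%/12 = 0; months 4+ at r₁ = 20.7%/12 = 0.01725.
After month 3 (no interest yet): B = $8,437.28 − 3·$314.84 = $7,492.76.
Then at r₁ with $314.84/mo: n₂ = −ln(1 − r₁·B/P)/ln(1+r₁) ≈ 30.90 → 31 more payments.
Total paid = 33·$314.84 + $284.43 = $10,674.15; interest = $10,674.15 − $8,437.28 = $2,236.87.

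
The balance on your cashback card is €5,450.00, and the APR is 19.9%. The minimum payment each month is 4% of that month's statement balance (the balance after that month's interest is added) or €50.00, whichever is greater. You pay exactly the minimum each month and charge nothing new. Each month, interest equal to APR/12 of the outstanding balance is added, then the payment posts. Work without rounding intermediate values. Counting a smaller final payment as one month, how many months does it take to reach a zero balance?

Monthly rate r = 19.9%/12 = 1.65833% = 0.0165833.
While 4% of the post-interest balance exceeds €50.00, each month B ← (B·(1+r))·(1 − 0.04), i.e. B shrinks by the factor (1+r)·0.96 = 0.97592.
This holds for months 1–62. Entering month 63 the balance is €1,202.48; 4% of the post-interest balance is now below €50.00, so the flat €50.00 minimum applies from here.
From month 63 a fixed €50.00 at rate r clears €1,202.48 in 31 more payments. Total: 62 + 31 = 93 months.

93 months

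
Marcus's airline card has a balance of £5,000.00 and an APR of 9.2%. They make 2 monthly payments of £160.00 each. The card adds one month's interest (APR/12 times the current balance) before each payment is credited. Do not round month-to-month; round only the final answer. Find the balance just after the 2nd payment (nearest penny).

Monthly rate r = 9.2%/12 = 0.766667% = 0.00766667.
Each month: B ← B·(1+r) − £160.00.
Month 1: interest £38.33; balance after payment £4,878.33.
Month 2: interest £37.40; balance after payment £4,755.73.

£4,755.73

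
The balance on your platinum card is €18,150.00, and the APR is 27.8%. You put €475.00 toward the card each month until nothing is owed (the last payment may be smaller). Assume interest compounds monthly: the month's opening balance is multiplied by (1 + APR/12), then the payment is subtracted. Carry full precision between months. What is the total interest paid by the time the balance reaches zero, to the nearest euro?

Monthly rate r = 27.8%/12 = 2.31667% = 0.0231667.
Payoff takes n = ⌈−ln(1 − rB₀/P)/ln(1+r)⌉ = ⌈94.517⌉ = 95 payments; the last is €246.73.
Total paid = 94·€475.00 + €246.73 = €44,896.73.
Total interest = total paid − principal = €44,896.73 − €18,150.00 = €26,746.73.

€26,747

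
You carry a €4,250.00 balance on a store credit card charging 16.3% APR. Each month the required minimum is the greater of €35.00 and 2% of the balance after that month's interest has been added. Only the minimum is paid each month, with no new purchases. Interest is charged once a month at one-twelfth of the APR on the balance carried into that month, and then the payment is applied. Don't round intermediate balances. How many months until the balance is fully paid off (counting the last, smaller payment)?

Monthly rate r = 16.3%/12 = 1.35833% = 0.0135833.
While 2% of the post-interest balance exceeds €35.00, each month B ← (B·(1+r))·(1 − 0.02), i.e. B shrinks by the factor (1+r)·0.98 = 0.99331.
This holds for months 1–135. Entering month 136 the balance is €1,717.66; 2% of the post-interest balance is now below €35.00, so the flat €35.00 minimum applies from here.
From month 136 a fixed €35.00 at rate r clears €1,717.66 in 82 more payments. Total: 135 + 82 = 217 months.

217 months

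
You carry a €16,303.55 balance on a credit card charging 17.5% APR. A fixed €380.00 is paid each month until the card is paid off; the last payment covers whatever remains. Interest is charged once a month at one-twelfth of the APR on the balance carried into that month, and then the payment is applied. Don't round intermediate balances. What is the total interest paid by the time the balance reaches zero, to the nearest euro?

Monthly rate r = 17.5%/12 = 1.45833% = 0.0145833.
Payoff takes n = ⌈−ln(1 − rB₀/P)/ln(1+r)⌉ = ⌈67.872⌉ = 68 payments; the last is €331.77.
Total paid = 67·€380.00 + €331.77 = €25,791.77.
Total interest = total paid − principal = €25,791.77 − €16,303.55 = €9,488.22.

€9,488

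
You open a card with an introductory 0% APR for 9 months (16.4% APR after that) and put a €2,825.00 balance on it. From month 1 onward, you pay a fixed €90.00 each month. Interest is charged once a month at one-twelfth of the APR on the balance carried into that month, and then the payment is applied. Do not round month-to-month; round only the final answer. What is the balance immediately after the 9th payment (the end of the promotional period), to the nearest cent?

€2,015.00

Promo months 1–9 at r₀ = 0%/12 = 0; months 10+ at r₁ = 16.4%/12 = 0.0136667.
After month 9 (no interest yet): B = €2,825.00 − 9·€90.00 = €2,015.00.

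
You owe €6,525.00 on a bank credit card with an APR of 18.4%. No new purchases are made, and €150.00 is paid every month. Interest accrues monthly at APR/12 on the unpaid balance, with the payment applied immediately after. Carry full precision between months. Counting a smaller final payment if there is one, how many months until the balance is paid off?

Monthly rate r = 18.4%/12 = 1.53333% = 0.0153333.
Recurrence: B ← B·(1+r) − €150.00.
Month 1: interest €100.05; balance after payment €6,475.05.
Month 2: interest €99.28; balance after payment €6,424.33.
Closed form: n = −ln(1 − rB₀/P)/ln(1+r) = −ln(0.333)/ln(1.01533) ≈ 72.262, so the balance reaches zero during payment 73.

73 months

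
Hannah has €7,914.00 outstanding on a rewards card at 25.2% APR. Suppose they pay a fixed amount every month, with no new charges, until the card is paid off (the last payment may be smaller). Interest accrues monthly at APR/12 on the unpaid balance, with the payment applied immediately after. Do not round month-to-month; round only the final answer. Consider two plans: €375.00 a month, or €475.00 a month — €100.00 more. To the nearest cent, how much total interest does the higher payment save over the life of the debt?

Monthly rate r = 25.2%/12 = 2.1% = 0.021.
At €375.00/mo: n = ⌈−ln(1 − rB₀/P)/ln(1+r)⌉ = 29 payments (last €65.69); total interest = total paid − €7,914.00 = €2,651.69.
At €475.00/mo: 21 payments (last €342.71); total interest €1,928.71.
Interest saved = €2,651.69 − €1,928.71 = €722.98.

€722.98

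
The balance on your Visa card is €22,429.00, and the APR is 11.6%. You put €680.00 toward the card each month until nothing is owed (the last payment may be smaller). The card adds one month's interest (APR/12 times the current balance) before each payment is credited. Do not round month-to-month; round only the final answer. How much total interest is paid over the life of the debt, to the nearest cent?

Monthly rate r = 11.6%/12 = 0.966667% = 0.00966667.
Payoff takes n = ⌈−ln(1 − rB₀/P)/ln(1+r)⌉ = ⌈39.912⌉ = 40 payments; the last is €620.44.
Total paid = 39·€680.00 + €620.44 = €27,140.44.
Total interest = total paid − principal = €27,140.44 − €22,429.00 = €4,711.44.

€4,711.44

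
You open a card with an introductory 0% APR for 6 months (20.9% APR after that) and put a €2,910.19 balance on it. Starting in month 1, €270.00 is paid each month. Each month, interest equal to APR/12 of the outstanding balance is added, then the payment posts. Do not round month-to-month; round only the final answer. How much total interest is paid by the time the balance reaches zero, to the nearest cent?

€68.64

Promo months 1–6 at r₀ = 0%/12 = 0; months 7+ at r₁ = 20.9%/12 = 0.0174167.
After month 6 (no interest yet): B = €2,910.19 − 6·€270.00 = €1,290.19.
Then at r₁ with €270.00/mo: n₂ = −ln(1 − r₁·B/P)/ln(1+r₁) ≈ 5.03 → 6 more payments.
Total paid = 11·€270.00 + €8.83 = €2,978.83; interest = €2,978.83 − €2,910.19 = €68.64.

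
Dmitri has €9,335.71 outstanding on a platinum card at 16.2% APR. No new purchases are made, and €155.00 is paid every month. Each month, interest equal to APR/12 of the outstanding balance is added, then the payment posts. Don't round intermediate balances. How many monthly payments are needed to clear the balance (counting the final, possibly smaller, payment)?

126 months

Monthly rate r = 16.2%/12 = 1.35% = 0.0135.
Recurrence: B ← B·(1+r) − €155.00.
Month 1: interest €126.03; balance after payment €9,306.74.
Month 2: interest €125.64; balance after payment €9,277.38.
Closed form: n = −ln(1 − rB₀/P)/ln(1+r) = −ln(0.18689)/ln(1.0135) ≈ 125.076, so the balance reaches zero during payment 126.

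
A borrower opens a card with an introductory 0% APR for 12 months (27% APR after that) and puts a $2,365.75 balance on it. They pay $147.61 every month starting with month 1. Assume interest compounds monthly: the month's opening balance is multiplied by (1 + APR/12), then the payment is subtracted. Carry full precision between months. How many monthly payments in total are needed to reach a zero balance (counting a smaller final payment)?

17 months

Promo months 1–12 at r₀ = 0%/12 = 0; months 13+ at r₁ = 27%/12 = 0.0225.
After month 12 (no interest yet): B = $2,365.75 − 12·$147.61 = $594.43.
Then at r₁ with $147.61/mo: n₂ = −ln(1 − r₁·B/P)/ln(1+r₁) ≈ 4.27 → 5 more payments.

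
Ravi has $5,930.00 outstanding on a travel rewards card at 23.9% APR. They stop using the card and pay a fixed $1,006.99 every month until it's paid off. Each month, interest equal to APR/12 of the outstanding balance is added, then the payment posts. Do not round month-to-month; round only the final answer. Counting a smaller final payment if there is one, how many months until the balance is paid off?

Monthly rate r = 23.9%/12 = 1.99167% = 0.0199167.
Recurrence: B ← B·(1+r) − $1,006.99.
Month 1: interest $118.11; balance after payment $5,041.12.
Month 2: interest $100.40; balance after payment $4,134.53.
Closed form: n = −ln(1 − rB₀/P)/ln(1+r) = −ln(0.88271)/ln(1.01992) ≈ 6.326, so the balance reaches zero during payment 7.

7 months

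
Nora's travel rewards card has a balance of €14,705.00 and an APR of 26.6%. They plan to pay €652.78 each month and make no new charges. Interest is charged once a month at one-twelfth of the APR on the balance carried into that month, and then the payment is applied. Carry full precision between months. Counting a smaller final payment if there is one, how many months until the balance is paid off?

32 months

Monthly rate r = 26.6%/12 = 2.21667% = 0.0221667.
Recurrence: B ← B·(1+r) − €652.78.
Month 1: interest €325.96; balance after payment €14,378.18.
Month 2: interest €318.72; balance after payment €14,044.12.
Closed form: n = −ln(1 − rB₀/P)/ln(1+r) = −ln(0.50066)/ln(1.02217) ≈ 31.555, so the balance reaches zero during payment 32.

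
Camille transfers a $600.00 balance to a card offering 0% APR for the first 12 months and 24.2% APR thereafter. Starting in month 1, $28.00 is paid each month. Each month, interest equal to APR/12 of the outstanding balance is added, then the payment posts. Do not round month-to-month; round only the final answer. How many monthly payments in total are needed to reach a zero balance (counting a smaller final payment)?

23 payments

Promo months 1–12 at r₀ = 0%/12 = 0; months 13+ at r₁ = 24.2%/12 = 0.0201667.
After month 12 (no interest yet): B = $600.00 − 12·$28.00 = $264.00.
Then at r₁ with $28.00/mo: n₂ = −ln(1 − r₁·B/P)/ln(1+r₁) ≈ 10.56 → 11 more payments.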